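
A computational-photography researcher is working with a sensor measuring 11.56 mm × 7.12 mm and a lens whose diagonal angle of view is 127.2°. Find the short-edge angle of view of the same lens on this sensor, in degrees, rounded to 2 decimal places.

Sensor diagonal = √(11.56² + 7.12²) = √184.3280 ≈ 13.5767 mm.
From the diagonal AOV: f = 13.5767 / (2·tan(63.6°)) = 13.5767 / 4.02897 ≈ 3.3698 mm.
Short-edge AOV = 2·arctan(7.12 / (2 × 3.3698)) = 2·arctan(1.05645) ≈ 93.1448°.

93.14°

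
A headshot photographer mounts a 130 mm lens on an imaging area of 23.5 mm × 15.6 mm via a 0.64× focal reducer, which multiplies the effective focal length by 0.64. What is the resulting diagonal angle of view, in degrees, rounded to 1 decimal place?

19.2°

Effective focal length f = 130 × 0.64 = 83.2 mm.
Sensor diagonal = √(23.5² + 15.6²) = √795.6100 ≈ 28.2066 mm.
α = 2·arctan(28.207 / (2 × 83.2)) = 2·arctan(0.16951) ≈ 19.2416°.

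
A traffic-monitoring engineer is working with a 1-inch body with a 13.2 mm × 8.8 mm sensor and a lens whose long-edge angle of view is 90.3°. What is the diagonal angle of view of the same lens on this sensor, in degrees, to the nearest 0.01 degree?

100.77°

From the long-edge AOV: f = 13.2 / (2·tan(45.15°)) = 13.2 / 2.01050 ≈ 6.5655 mm.
Sensor diagonal = √(13.2² + 8.8²) = √251.6800 ≈ 15.8644 mm.
Diagonal AOV = 2·arctan(15.8644 / (2 × 6.5655)) = 2·arctan(1.20816) ≈ 100.7705°.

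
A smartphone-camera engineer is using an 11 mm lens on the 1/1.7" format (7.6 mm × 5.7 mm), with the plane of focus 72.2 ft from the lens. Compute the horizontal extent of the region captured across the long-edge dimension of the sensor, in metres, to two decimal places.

15.20 m

dₒ: 72.2 ft × 304.8 mm/ft = 22006.56 mm.
Similar triangles through the lens centre give W/dₒ = w/dᵢ; with 1/f = 1/dₒ + 1/dᵢ this gives W = w·(dₒ − f)/f.
W = 7.6 mm × (22006.6 − 11) / 11 = 7.6 × 1999.5963 ≈ 15196.932 mm = 15.1969 m.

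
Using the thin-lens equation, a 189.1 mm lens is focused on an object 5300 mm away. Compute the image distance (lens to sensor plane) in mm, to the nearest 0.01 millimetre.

1/dᵢ = 1/f − 1/dₒ = 1/189.1 − 1/5300 = 0.0050995 mm⁻¹.
dᵢ = 1/0.0050995 ≈ 196.0966 mm.

196.10 mm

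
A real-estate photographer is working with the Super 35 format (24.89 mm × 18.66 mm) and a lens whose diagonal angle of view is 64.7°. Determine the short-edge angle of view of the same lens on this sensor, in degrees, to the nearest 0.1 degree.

Sensor diagonal = √(24.89² + 18.66²) = √967.7077 ≈ 31.1080 mm.
From the diagonal AOV: f = 31.1080 / (2·tan(32.35°)) = 31.1080 / 1.26679 ≈ 24.5565 mm.
Short-edge AOV = 2·arctan(18.66 / (2 × 24.5565)) = 2·arctan(0.37994) ≈ 41.6076°.

41.6°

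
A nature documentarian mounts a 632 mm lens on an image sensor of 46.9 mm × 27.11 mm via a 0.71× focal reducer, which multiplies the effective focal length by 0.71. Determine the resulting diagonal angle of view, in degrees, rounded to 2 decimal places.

Effective focal length f = 632 × 0.71 = 448.72 mm.
Sensor diagonal = √(46.9² + 27.11²) = √2934.5621 ≈ 54.1716 mm.
α = 2·arctan(54.172 / (2 × 448.72)) = 2·arctan(0.06036) ≈ 6.9086°.

6.91°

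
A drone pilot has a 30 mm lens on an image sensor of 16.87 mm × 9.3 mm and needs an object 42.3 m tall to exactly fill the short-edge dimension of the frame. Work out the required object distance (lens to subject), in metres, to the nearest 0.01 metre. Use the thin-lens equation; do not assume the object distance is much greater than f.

136.48 m

W: 42.3 m = 42300 mm.
Magnification m = h/W = dᵢ/dₒ; combined with 1/f = 1/dₒ + 1/dᵢ this gives dₒ = f·(1 + W/h).
dₒ = 30 mm × (1 + 42300/9.3) = 30 × 4549.3871 ≈ 136481.613 mm = 136.482 m.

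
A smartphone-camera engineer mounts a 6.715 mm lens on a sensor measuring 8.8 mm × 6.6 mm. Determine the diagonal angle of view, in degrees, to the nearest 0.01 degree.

Sensor diagonal = √(8.8² + 6.6²) = √121.0000 ≈ 11.0000 mm.
Angle of view α = 2·arctan(d/2f) with d = 11.0000 mm and f = 6.715 mm.
d/2f = 0.81906; arctan(0.81906) ≈ 39.3196°, so α ≈ 78.6392°.

78.64°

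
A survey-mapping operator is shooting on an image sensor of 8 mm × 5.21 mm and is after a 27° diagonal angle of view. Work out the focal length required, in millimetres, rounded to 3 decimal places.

Sensor diagonal = √(8² + 5.21²) = √91.1441 ≈ 9.5469 mm.
From α = 2·arctan(d/2f) we get f = d / (2·tan(α/2)).
With d = 9.5469 mm and α/2 = 13.5°, tan(α/2) ≈ 0.24008, so f ≈ 9.5469 / 0.48016 ≈ 19.8829 mm.

19.883 mm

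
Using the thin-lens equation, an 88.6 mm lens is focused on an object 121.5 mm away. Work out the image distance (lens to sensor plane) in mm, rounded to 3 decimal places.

327.201 mm

1/dᵢ = 1/f − 1/dₒ = 1/88.6 − 1/121.5 = 0.0030562 mm⁻¹.
dᵢ = 1/0.0030562 ≈ 327.2006 mm.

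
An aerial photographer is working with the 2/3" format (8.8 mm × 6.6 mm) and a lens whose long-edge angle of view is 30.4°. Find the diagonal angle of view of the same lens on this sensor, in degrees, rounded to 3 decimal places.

From the long-edge AOV: f = 8.8 / (2·tan(15.2°)) = 8.8 / 0.54339 ≈ 16.1947 mm.
Sensor diagonal = √(8.8² + 6.6²) = √121.0000 ≈ 11.0000 mm.
Diagonal AOV = 2·arctan(11.0000 / (2 × 16.1947)) = 2·arctan(0.33962) ≈ 37.5168°.

37.517°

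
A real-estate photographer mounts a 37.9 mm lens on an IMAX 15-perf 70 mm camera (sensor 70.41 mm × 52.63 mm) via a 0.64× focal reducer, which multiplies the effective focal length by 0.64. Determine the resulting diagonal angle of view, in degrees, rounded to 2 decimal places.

122.21°

Effective focal length f = 37.9 × 0.64 = 24.256 mm.
Sensor diagonal = √(70.41² + 52.63²) = √7727.4850 ≈ 87.9061 mm.
α = 2·arctan(87.906 / (2 × 24.256)) = 2·arctan(1.81205) ≈ 122.2148°.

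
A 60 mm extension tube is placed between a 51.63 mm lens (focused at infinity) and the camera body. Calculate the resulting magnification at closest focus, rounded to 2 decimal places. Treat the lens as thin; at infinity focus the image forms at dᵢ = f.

The tube moves the image plane from f to f + e, so dᵢ = 51.63 + 60 = 111.63 mm. Focus is achieved when 1/f = 1/dₒ + 1/dᵢ, giving dₒ = 1/(1/f − 1/(f+e)).
Magnification m = dᵢ/dₒ = (f+e)·(1/f − 1/(f+e)) = e/f = 60/51.63 ≈ 1.1621.

1.16×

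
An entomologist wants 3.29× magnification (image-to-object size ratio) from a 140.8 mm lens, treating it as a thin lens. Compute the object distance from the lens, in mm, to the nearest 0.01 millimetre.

With m = dᵢ/dₒ and 1/f = 1/dₒ + 1/dᵢ, substituting dᵢ = m·dₒ gives 1/f = (1 + 1/m)/dₒ, hence dₒ = f·(1 + 1/m).
dₒ = 140.8 × (1 + 1/3.29) = 140.8 × 1.30395 ≈ 183.596 mm.

183.60 mm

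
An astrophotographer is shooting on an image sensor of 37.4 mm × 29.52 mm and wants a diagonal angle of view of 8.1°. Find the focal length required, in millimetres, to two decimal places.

Sensor diagonal = √(37.4² + 29.52²) = √2270.1904 ≈ 47.6465 mm.
From α = 2·arctan(d/2f) we get f = d / (2·tan(α/2)).
With d = 47.6465 mm and α/2 = 4.05°, tan(α/2) ≈ 0.07080, so f ≈ 47.6465 / 0.14161 ≈ 336.4686 mm.

336.47 mm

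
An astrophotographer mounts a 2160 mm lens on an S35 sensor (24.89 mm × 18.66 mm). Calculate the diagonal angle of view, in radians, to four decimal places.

0.0144 rad

Sensor diagonal = √(24.89² + 18.66²) = √967.7077 ≈ 31.1080 mm.
Angle of view α = 2·arctan(d/2f) with d = 31.1080 mm and f = 2160 mm.
d/2f = 0.00720; arctan(0.00720) ≈ 0.0072 rad, so α ≈ 0.0144 rad.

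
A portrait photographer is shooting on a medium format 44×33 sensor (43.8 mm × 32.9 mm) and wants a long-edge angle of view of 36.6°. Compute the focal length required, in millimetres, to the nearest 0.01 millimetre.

66.22 mm

From α = 2·arctan(w/2f) we get f = w / (2·tan(α/2)).
With w = 43.8 mm and α/2 = 18.3°, tan(α/2) ≈ 0.33072, so f ≈ 43.8 / 0.66144 ≈ 66.2195 mm.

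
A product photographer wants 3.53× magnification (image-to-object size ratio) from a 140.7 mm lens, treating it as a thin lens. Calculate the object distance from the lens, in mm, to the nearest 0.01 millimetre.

180.56 mm

With m = dᵢ/dₒ and 1/f = 1/dₒ + 1/dᵢ, substituting dᵢ = m·dₒ gives 1/f = (1 + 1/m)/dₒ, hence dₒ = f·(1 + 1/m).
dₒ = 140.7 × (1 + 1/3.53) = 140.7 × 1.28329 ≈ 180.558 mm.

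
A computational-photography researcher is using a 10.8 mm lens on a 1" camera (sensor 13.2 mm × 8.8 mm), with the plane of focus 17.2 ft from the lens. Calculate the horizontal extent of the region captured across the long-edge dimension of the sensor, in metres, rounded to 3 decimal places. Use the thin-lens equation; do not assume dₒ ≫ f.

6.394 m

dₒ: 17.2 ft × 304.8 mm/ft = 5242.56 mm.
Similar triangles through the lens centre give W/dₒ = w/dᵢ; with 1/f = 1/dₒ + 1/dᵢ this gives W = w·(dₒ − f)/f.
W = 13.2 mm × (5242.56 − 10.8) / 10.8 = 13.2 × 484.4222 ≈ 6394.373 mm = 6.39437 m.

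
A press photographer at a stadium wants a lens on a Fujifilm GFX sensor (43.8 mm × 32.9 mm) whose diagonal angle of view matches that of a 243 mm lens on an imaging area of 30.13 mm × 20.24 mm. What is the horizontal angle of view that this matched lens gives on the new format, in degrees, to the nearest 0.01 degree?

Sensor diagonal = √(30.13² + 20.24²) = √1317.4745 ≈ 36.2970 mm.
Sensor diagonal = √(43.8² + 32.9²) = √3000.8500 ≈ 54.7800 mm.
Equal diagonal AOV ⇒ f₂ = f₁ · 54.7800/36.2970 = 243 × 1.50921 ≈ 366.7392 mm.
Horizontal AOV on the new format = 2·arctan(43.8 / (2 × 366.7392)) = 2·arctan(0.05972) ≈ 6.8348°.

6.83°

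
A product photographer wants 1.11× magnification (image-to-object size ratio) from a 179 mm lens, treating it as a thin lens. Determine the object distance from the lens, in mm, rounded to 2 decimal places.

With m = dᵢ/dₒ and 1/f = 1/dₒ + 1/dᵢ, substituting dᵢ = m·dₒ gives 1/f = (1 + 1/m)/dₒ, hence dₒ = f·(1 + 1/m).
dₒ = 179 × (1 + 1/1.11) = 179 × 1.90090 ≈ 340.261 mm.

340.26 mm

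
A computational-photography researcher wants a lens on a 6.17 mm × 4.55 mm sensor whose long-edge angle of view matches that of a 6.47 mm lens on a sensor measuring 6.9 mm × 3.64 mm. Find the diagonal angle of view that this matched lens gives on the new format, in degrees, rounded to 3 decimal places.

67.052°

Equal long-edge AOV ⇒ f₂ = f₁ · 6.17/6.9 = 6.47 × 0.89420 ≈ 5.7855 mm.
Sensor diagonal = √(6.17² + 4.55²) = √58.7714 ≈ 7.6663 mm.
Diagonal AOV on the new format = 2·arctan(7.6663 / (2 × 5.7855)) = 2·arctan(0.66254) ≈ 67.0522°.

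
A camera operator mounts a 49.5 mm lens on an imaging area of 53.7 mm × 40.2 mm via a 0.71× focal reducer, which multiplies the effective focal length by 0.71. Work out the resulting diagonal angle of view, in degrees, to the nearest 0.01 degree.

87.32°

Effective focal length f = 49.5 × 0.71 = 35.145 mm.
Sensor diagonal = √(53.7² + 40.2²) = √4499.7300 ≈ 67.0800 mm.
α = 2·arctan(67.080 / (2 × 35.145)) = 2·arctan(0.95433) ≈ 87.3228°.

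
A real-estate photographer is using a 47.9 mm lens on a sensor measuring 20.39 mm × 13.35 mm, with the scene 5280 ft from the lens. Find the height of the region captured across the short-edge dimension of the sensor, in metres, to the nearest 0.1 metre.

448.5 m

dₒ: 5280 ft × 304.8 mm/ft = 1609343.95 mm.
Similar triangles through the lens centre give W/dₒ = h/dᵢ; with 1/f = 1/dₒ + 1/dᵢ this gives W = h·(dₒ − f)/f.
W = 13.35 mm × (1.60934e+06 − 47.9) / 47.9 = 13.35 × 33596.9947 ≈ 448519.880 mm = 448.52 m.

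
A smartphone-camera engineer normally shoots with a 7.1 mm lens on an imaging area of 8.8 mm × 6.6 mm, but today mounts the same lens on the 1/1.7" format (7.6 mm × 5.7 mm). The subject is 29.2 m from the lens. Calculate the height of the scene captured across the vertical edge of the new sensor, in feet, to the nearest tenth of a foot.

The focal length stays 7.1 mm; the relevant sensor dimension is now h = 5.7 mm. Object distance dₒ = 29.2 m = 29200 mm.
Thin-lens field height W = h·(dₒ − f)/f = 5.7 × (29200 − 7.1)/7.1 ≈ 23436.554 mm = 23436.554/304.8 ft = 76.8916 ft.

76.9 ft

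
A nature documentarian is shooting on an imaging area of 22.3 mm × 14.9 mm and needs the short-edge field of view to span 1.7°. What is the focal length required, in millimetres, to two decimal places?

502.14 mm

From α = 2·arctan(h/2f) we get f = h / (2·tan(α/2)).
With h = 14.9 mm and α/2 = 0.85°, tan(α/2) ≈ 0.01484, so f ≈ 14.9 / 0.02967 ≈ 502.1438 mm.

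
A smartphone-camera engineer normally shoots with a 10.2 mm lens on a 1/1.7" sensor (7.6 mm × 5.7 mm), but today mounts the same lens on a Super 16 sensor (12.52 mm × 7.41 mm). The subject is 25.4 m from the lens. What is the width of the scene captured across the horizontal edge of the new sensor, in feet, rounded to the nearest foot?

102 ft

The focal length stays 10.2 mm; the relevant sensor dimension is now w = 12.52 mm. Object distance dₒ = 25.4 m = 25400 mm.
Thin-lens field width W = w·(dₒ − f)/f = 12.52 × (25400 − 10.2)/10.2 ≈ 31164.735 mm = 31164.735/304.8 ft = 102.247 ft.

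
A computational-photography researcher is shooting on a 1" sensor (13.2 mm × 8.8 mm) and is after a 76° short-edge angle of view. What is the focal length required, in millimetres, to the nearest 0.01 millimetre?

5.63 mm

From α = 2·arctan(h/2f) we get f = h / (2·tan(α/2)).
With h = 8.8 mm and α/2 = 38°, tan(α/2) ≈ 0.78129, so f ≈ 8.8 / 1.56257 ≈ 5.6317 mm.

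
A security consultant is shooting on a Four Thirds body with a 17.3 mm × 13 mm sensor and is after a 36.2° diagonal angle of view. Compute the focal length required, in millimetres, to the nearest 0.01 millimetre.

33.10 mm

Sensor diagonal = √(17.3² + 13²) = √468.2900 ≈ 21.6400 mm.
From α = 2·arctan(d/2f) we get f = d / (2·tan(α/2)).
With d = 21.6400 mm and α/2 = 18.1°, tan(α/2) ≈ 0.32685, so f ≈ 21.6400 / 0.65370 ≈ 33.1038 mm.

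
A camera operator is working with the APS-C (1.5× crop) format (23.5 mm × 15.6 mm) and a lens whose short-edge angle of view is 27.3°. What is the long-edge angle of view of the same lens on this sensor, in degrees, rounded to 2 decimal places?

40.19°

From the short-edge AOV: f = 15.6 / (2·tan(13.65°)) = 15.6 / 0.48570 ≈ 32.1187 mm.
Long-edge AOV = 2·arctan(23.5 / (2 × 32.1187)) = 2·arctan(0.36583) ≈ 40.1882°.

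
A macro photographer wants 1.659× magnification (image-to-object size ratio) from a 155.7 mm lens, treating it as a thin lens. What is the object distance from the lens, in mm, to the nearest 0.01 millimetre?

With m = dᵢ/dₒ and 1/f = 1/dₒ + 1/dᵢ, substituting dᵢ = m·dₒ gives 1/f = (1 + 1/m)/dₒ, hence dₒ = f·(1 + 1/m).
dₒ = 155.7 × (1 + 1/1.659) = 155.7 × 1.60277 ≈ 249.552 mm.

249.55 mm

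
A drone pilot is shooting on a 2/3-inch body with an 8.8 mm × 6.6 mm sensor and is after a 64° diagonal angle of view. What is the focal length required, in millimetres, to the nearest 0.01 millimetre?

Sensor diagonal = √(8.8² + 6.6²) = √121.0000 ≈ 11.0000 mm.
From α = 2·arctan(d/2f) we get f = d / (2·tan(α/2)).
With d = 11.0000 mm and α/2 = 32°, tan(α/2) ≈ 0.62487, so f ≈ 11.0000 / 1.24974 ≈ 8.8018 mm.

8.80 mm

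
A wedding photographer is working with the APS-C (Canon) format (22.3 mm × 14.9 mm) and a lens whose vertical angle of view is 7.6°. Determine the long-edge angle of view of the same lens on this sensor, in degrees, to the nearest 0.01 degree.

From the vertical AOV: f = 14.9 / (2·tan(3.8°)) = 14.9 / 0.13284 ≈ 112.1651 mm.
Long-edge AOV = 2·arctan(22.3 / (2 × 112.1651)) = 2·arctan(0.09941) ≈ 11.3539°.

11.35°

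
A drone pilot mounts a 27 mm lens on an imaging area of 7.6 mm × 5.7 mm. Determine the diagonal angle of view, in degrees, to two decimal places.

19.96°

Sensor diagonal = √(7.6² + 5.7²) = √90.2500 ≈ 9.5000 mm.
Angle of view α = 2·arctan(d/2f) with d = 9.5000 mm and f = 27 mm.
d/2f = 0.17593; arctan(0.17593) ≈ 9.9777°, so α ≈ 19.9554°.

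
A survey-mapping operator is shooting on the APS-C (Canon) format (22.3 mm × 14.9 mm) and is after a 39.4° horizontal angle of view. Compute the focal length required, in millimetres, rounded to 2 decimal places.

31.14 mm

From α = 2·arctan(w/2f) we get f = w / (2·tan(α/2)).
With w = 22.3 mm and α/2 = 19.7°, tan(α/2) ≈ 0.35805, so f ≈ 22.3 / 0.71610 ≈ 31.1407 mm.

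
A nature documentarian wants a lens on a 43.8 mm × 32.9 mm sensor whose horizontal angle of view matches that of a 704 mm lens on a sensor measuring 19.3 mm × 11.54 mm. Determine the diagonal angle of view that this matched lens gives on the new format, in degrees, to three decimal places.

1.964°

Equal horizontal AOV ⇒ f₂ = f₁ · 43.8/19.3 = 704 × 2.26943 ≈ 1597.6788 mm.
Sensor diagonal = √(43.8² + 32.9²) = √3000.8500 ≈ 54.7800 mm.
Diagonal AOV on the new format = 2·arctan(54.7800 / (2 × 1597.6788)) = 2·arctan(0.01714) ≈ 1.9643°.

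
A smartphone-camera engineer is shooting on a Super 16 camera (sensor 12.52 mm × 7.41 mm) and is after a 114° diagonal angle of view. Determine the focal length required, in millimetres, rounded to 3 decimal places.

4.724 mm

Sensor diagonal = √(12.52² + 7.41²) = √211.6585 ≈ 14.5485 mm.
From α = 2·arctan(d/2f) we get f = d / (2·tan(α/2)).
With d = 14.5485 mm and α/2 = 57°, tan(α/2) ≈ 1.53986, so f ≈ 14.5485 / 3.07973 ≈ 4.7239 mm.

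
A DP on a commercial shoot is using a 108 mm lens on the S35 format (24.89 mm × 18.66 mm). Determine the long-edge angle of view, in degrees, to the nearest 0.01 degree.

Angle of view α = 2·arctan(w/2f) with w = 24.89 mm and f = 108 mm.
w/2f = 0.11523; arctan(0.11523) ≈ 6.5733°, so α ≈ 13.1466°.

13.15°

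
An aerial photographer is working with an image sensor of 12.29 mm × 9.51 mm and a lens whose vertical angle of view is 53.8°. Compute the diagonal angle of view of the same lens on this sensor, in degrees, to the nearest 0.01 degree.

From the vertical AOV: f = 9.51 / (2·tan(26.9°)) = 9.51 / 1.01466 ≈ 9.3726 mm.
Sensor diagonal = √(12.29² + 9.51²) = √241.4842 ≈ 15.5398 mm.
Diagonal AOV = 2·arctan(15.5398 / (2 × 9.3726)) = 2·arctan(0.82900) ≈ 79.3173°.

79.32°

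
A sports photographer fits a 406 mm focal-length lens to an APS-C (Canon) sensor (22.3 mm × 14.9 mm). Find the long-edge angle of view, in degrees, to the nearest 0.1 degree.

3.1°

Angle of view α = 2·arctan(w/2f) with w = 22.3 mm and f = 406 mm.
w/2f = 0.02746; arctan(0.02746) ≈ 1.5731°, so α ≈ 3.1462°.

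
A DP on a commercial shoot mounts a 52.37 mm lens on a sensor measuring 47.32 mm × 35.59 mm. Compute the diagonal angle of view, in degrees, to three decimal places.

Sensor diagonal = √(47.32² + 35.59²) = √3505.8305 ≈ 59.2101 mm.
Angle of view α = 2·arctan(d/2f) with d = 59.2101 mm and f = 52.37 mm.
d/2f = 0.56531; arctan(0.56531) ≈ 29.4797°, so α ≈ 58.9594°.

58.959°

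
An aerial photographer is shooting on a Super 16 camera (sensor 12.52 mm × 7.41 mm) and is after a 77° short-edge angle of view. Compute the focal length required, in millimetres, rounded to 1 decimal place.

4.7 mm

From α = 2·arctan(h/2f) we get f = h / (2·tan(α/2)).
With h = 7.41 mm and α/2 = 38.5°, tan(α/2) ≈ 0.79544, so f ≈ 7.41 / 1.59087 ≈ 4.6578 mm.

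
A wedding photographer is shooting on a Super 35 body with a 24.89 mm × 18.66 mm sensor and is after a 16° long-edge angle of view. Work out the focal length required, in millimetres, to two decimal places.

88.55 mm

From α = 2·arctan(w/2f) we get f = w / (2·tan(α/2)).
With w = 24.89 mm and α/2 = 8°, tan(α/2) ≈ 0.14054, so f ≈ 24.89 / 0.28108 ≈ 88.5508 mm.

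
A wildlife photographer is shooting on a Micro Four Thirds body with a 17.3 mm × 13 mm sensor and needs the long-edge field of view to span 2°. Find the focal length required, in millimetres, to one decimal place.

495.6 mm

From α = 2·arctan(w/2f) we get f = w / (2·tan(α/2)).
With w = 17.3 mm and α/2 = 1°, tan(α/2) ≈ 0.01746, so f ≈ 17.3 / 0.03491 ≈ 495.5582 mm.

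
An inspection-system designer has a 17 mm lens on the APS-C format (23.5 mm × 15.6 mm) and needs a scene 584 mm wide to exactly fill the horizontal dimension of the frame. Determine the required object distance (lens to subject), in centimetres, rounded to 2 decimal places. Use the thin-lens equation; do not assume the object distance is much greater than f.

43.95 cm

Magnification m = w/W = dᵢ/dₒ; combined with 1/f = 1/dₒ + 1/dᵢ this gives dₒ = f·(1 + W/w).
dₒ = 17 mm × (1 + 584/23.5) = 17 × 25.8511 ≈ 439.468 mm = 43.9468 cm.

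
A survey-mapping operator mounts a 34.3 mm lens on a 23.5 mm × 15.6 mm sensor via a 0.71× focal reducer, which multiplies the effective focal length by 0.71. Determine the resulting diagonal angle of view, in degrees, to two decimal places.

60.15°

Effective focal length f = 34.3 × 0.71 = 24.353 mm.
Sensor diagonal = √(23.5² + 15.6²) = √795.6100 ≈ 28.2066 mm.
α = 2·arctan(28.207 / (2 × 24.353)) = 2·arctan(0.57912) ≈ 60.1519°.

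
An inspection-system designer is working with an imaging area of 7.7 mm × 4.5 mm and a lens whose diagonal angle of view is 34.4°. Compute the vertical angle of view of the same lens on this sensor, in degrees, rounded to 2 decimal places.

17.75°

Sensor diagonal = √(7.7² + 4.5²) = √79.5400 ≈ 8.9185 mm.
From the diagonal AOV: f = 8.9185 / (2·tan(17.2°)) = 8.9185 / 0.61910 ≈ 14.4055 mm.
Vertical AOV = 2·arctan(4.5 / (2 × 14.4055)) = 2·arctan(0.15619) ≈ 17.7546°.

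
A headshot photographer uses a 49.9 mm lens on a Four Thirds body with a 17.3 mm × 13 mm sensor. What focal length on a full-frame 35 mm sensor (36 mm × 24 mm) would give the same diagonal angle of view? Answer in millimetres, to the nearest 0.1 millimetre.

99.8 mm

Sensor diagonal = √(17.3² + 13²) = √468.2900 ≈ 21.6400 mm.
Sensor diagonal = √(36² + 24²) = √1872.0000 ≈ 43.2666 mm.
Equal angle of view means equal diagonal/f ratio, so f₂ = f₁ · (diagonal₂/diagonal₁) = 49.9 × 43.2666/21.6400.
f₂ = 49.9 × 1.99938 ≈ 99.769 mm.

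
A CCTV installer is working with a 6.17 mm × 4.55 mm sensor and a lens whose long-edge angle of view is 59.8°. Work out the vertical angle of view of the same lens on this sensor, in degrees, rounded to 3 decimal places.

From the long-edge AOV: f = 6.17 / (2·tan(29.9°)) = 6.17 / 1.15005 ≈ 5.3650 mm.
Vertical AOV = 2·arctan(4.55 / (2 × 5.3650)) = 2·arctan(0.42405) ≈ 45.9584°.

45.958°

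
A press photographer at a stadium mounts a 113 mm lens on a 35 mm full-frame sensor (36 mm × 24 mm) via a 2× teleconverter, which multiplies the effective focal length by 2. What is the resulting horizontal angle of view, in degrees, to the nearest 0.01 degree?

Effective focal length f = 113 × 2 = 226 mm.
α = 2·arctan(36 / (2 × 226)) = 2·arctan(0.07965) ≈ 9.1075°.

9.11°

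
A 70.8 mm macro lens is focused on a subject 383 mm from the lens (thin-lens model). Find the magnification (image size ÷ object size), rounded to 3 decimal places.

Thin lens: 1/f = 1/dₒ + 1/dᵢ → 1/dᵢ = 1/70.8 − 1/383 = 0.0115133 mm⁻¹, so dᵢ ≈ 86.8559 mm.
Magnification m = dᵢ/dₒ = 86.8559/383 ≈ 0.22678.

0.227×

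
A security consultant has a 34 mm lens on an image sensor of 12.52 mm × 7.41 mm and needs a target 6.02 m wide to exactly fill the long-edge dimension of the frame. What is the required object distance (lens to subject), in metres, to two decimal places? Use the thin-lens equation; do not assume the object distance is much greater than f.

W: 6.02 m = 6020 mm.
Magnification m = w/W = dᵢ/dₒ; combined with 1/f = 1/dₒ + 1/dᵢ this gives dₒ = f·(1 + W/w).
dₒ = 34 mm × (1 + 6020/12.52) = 34 × 481.8307 ≈ 16382.243 mm = 16.3822 m.

16.38 m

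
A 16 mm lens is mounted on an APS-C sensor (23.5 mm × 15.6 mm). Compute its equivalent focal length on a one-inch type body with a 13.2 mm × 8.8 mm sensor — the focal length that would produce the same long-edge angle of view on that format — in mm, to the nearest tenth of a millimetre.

9.0 mm

Equal angle of view means equal width/f ratio, so f₂ = f₁ · (width₂/width₁) = 16 × 13.2/23.5.
f₂ = 16 × 0.56170 ≈ 8.987 mm.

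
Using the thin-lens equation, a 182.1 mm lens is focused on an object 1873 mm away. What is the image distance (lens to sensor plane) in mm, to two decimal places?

201.71 mm

1/dᵢ = 1/f − 1/dₒ = 1/182.1 − 1/1873 = 0.0049576 mm⁻¹.
dᵢ = 1/0.0049576 ≈ 201.7111 mm.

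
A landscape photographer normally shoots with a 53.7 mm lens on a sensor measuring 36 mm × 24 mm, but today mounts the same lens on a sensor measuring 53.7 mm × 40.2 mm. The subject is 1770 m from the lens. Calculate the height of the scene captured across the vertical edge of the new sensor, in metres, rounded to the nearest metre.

1325 m

The focal length stays 53.7 mm; the relevant sensor dimension is now h = 40.2 mm. Object distance dₒ = 1770 m = 1.77e+06 mm.
Thin-lens field height W = h·(dₒ − f)/f = 40.2 × (1.77e+06 − 53.7)/53.7 ≈ 1324987.733 mm = 1324.99 m.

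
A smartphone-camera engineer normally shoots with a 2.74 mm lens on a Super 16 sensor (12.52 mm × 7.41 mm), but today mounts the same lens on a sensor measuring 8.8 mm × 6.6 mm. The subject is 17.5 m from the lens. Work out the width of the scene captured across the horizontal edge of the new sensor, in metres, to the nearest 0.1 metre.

The focal length stays 2.74 mm; the relevant sensor dimension is now w = 8.8 mm. Object distance dₒ = 17.5 m = 17500 mm.
Thin-lens field width W = w·(dₒ − f)/f = 8.8 × (17500 − 2.74)/2.74 ≈ 56195.580 mm = 56.1956 m.

56.2 m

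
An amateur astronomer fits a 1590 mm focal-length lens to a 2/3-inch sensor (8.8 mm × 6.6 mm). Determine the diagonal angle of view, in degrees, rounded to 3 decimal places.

0.396°

Sensor diagonal = √(8.8² + 6.6²) = √121.0000 ≈ 11.0000 mm.
Angle of view α = 2·arctan(d/2f) with d = 11.0000 mm and f = 1590 mm.
d/2f = 0.00346; arctan(0.00346) ≈ 0.1982°, so α ≈ 0.3964°.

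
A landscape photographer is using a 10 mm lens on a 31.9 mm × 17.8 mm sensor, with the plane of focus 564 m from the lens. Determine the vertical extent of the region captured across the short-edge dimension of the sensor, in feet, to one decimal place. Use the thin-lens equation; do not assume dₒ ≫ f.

dₒ: 564 m = 564000 mm.
Similar triangles through the lens centre give W/dₒ = h/dᵢ; with 1/f = 1/dₒ + 1/dᵢ this gives W = h·(dₒ − f)/f.
W = 17.8 mm × (564000 − 10) / 10 = 17.8 × 56399.0000 ≈ 1003902.200 mm = 1003902.200/304.8 ft = 3293.64 ft.

3293.6 ft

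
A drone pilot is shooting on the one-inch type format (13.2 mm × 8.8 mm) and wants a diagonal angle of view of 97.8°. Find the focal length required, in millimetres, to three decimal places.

Sensor diagonal = √(13.2² + 8.8²) = √251.6800 ≈ 15.8644 mm.
From α = 2·arctan(d/2f) we get f = d / (2·tan(α/2)).
With d = 15.8644 mm and α/2 = 48.9°, tan(α/2) ≈ 1.14632, so f ≈ 15.8644 / 2.29264 ≈ 6.9197 mm.

6.920 mm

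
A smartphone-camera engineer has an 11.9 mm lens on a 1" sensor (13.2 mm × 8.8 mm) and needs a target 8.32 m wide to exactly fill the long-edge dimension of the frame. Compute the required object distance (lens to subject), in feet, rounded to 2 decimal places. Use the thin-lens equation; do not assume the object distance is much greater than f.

W: 8.32 m = 8320 mm.
Magnification m = w/W = dᵢ/dₒ; combined with 1/f = 1/dₒ + 1/dᵢ this gives dₒ = f·(1 + W/w).
dₒ = 11.9 mm × (1 + 8320/13.2) = 11.9 × 631.3030 ≈ 7512.506 mm = 7512.506/304.8 ft = 24.6473 ft.

24.65 ft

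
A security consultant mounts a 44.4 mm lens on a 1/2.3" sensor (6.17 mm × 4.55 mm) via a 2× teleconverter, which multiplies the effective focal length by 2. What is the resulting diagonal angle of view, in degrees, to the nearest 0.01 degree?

Effective focal length f = 44.4 × 2 = 88.8 mm.
Sensor diagonal = √(6.17² + 4.55²) = √58.7714 ≈ 7.6663 mm.
α = 2·arctan(7.666 / (2 × 88.8)) = 2·arctan(0.04317) ≈ 4.9434°.

4.94°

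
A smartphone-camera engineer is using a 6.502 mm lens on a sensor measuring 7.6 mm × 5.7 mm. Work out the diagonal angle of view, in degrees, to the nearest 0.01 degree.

72.30°

Sensor diagonal = √(7.6² + 5.7²) = √90.2500 ≈ 9.5000 mm.
Angle of view α = 2·arctan(d/2f) with d = 9.5000 mm and f = 6.502 mm.
d/2f = 0.73054; arctan(0.73054) ≈ 36.1498°, so α ≈ 72.2996°.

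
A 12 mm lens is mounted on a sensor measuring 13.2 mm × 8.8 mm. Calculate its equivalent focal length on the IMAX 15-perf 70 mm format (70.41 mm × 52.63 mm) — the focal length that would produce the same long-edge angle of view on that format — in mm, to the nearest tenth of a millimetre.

Equal angle of view means equal width/f ratio, so f₂ = f₁ · (width₂/width₁) = 12 × 70.41/13.2.
f₂ = 12 × 5.33409 ≈ 64.009 mm.

64.0 mm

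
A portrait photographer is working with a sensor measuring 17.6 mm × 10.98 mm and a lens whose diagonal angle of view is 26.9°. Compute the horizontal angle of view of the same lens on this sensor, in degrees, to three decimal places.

22.940°

Sensor diagonal = √(17.6² + 10.98²) = √430.3204 ≈ 20.7442 mm.
From the diagonal AOV: f = 20.7442 / (2·tan(13.45°)) = 20.7442 / 0.47831 ≈ 43.3695 mm.
Horizontal AOV = 2·arctan(17.6 / (2 × 43.3695)) = 2·arctan(0.20291) ≈ 22.9400°.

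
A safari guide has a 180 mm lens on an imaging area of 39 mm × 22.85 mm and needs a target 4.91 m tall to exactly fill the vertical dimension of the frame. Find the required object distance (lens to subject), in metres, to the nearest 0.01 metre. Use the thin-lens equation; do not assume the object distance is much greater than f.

W: 4.91 m = 4910 mm.
Magnification m = h/W = dᵢ/dₒ; combined with 1/f = 1/dₒ + 1/dᵢ this gives dₒ = f·(1 + W/h).
dₒ = 180 mm × (1 + 4910/22.85) = 180 × 215.8796 ≈ 38858.337 mm = 38.8583 m.

38.86 m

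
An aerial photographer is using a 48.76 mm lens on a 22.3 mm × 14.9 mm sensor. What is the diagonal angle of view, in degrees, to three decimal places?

Sensor diagonal = √(22.3² + 14.9²) = √719.3000 ≈ 26.8198 mm.
Angle of view α = 2·arctan(d/2f) with d = 26.8198 mm and f = 48.76 mm.
d/2f = 0.27502; arctan(0.27502) ≈ 15.3772°, so α ≈ 30.7544°.

30.754°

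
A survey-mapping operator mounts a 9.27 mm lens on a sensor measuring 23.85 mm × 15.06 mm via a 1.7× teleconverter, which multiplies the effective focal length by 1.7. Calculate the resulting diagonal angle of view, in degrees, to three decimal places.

83.654°

Effective focal length f = 9.27 × 1.7 = 15.759 mm.
Sensor diagonal = √(23.85² + 15.06²) = √795.6261 ≈ 28.2068 mm.
α = 2·arctan(28.207 / (2 × 15.759)) = 2·arctan(0.89494) ≈ 83.6535°.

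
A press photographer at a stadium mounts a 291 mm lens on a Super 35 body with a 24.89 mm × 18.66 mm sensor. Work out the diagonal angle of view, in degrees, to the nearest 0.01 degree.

6.12°

Sensor diagonal = √(24.89² + 18.66²) = √967.7077 ≈ 31.1080 mm.
Angle of view α = 2·arctan(d/2f) with d = 31.1080 mm and f = 291 mm.
d/2f = 0.05345; arctan(0.05345) ≈ 3.0596°, so α ≈ 6.1191°.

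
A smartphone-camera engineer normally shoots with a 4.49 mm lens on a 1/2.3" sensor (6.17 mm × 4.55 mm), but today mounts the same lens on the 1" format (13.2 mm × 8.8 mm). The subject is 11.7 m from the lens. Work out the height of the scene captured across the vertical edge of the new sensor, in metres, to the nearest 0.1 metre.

The focal length stays 4.49 mm; the relevant sensor dimension is now h = 8.8 mm. Object distance dₒ = 11.7 m = 11700 mm.
Thin-lens field height W = h·(dₒ − f)/f = 8.8 × (11700 − 4.49)/4.49 ≈ 22922.158 mm = 22.9222 m.

22.9 m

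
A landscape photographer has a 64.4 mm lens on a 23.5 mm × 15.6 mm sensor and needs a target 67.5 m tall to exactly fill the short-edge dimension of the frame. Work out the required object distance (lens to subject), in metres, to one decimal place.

W: 67.5 m = 67500 mm.
Magnification m = h/W = dᵢ/dₒ; combined with 1/f = 1/dₒ + 1/dᵢ this gives dₒ = f·(1 + W/h).
dₒ = 64.4 mm × (1 + 67500/15.6) = 64.4 × 4327.9231 ≈ 278718.246 mm = 278.718 m.

278.7 m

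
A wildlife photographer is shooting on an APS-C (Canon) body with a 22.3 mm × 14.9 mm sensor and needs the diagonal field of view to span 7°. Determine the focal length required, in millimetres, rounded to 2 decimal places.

Sensor diagonal = √(22.3² + 14.9²) = √719.3000 ≈ 26.8198 mm.
From α = 2·arctan(d/2f) we get f = d / (2·tan(α/2)).
With d = 26.8198 mm and α/2 = 3.5°, tan(α/2) ≈ 0.06116, so f ≈ 26.8198 / 0.12233 ≈ 219.2497 mm.

219.25 mm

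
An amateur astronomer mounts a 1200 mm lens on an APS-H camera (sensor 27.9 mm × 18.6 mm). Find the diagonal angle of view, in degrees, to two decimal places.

1.60°

Sensor diagonal = √(27.9² + 18.6²) = √1124.3700 ≈ 33.5316 mm.
Angle of view α = 2·arctan(d/2f) with d = 33.5316 mm and f = 1200 mm.
d/2f = 0.01397; arctan(0.01397) ≈ 0.8005°, so α ≈ 1.6009°.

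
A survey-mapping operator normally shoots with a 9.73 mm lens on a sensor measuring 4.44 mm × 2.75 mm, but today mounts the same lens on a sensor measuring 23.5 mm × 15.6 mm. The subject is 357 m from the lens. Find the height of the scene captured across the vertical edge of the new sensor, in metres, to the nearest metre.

572 m

The focal length stays 9.73 mm; the relevant sensor dimension is now h = 15.6 mm. Object distance dₒ = 357 m = 357000 mm.
Thin-lens field height W = h·(dₒ − f)/f = 15.6 × (357000 − 9.73)/9.73 ≈ 572358.501 mm = 572.359 m.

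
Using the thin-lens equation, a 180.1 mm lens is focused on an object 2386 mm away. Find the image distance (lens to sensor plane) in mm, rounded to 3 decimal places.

1/dᵢ = 1/f − 1/dₒ = 1/180.1 − 1/2386 = 0.0051334 mm⁻¹.
dᵢ = 1/0.0051334 ≈ 194.8042 mm.

194.804 mm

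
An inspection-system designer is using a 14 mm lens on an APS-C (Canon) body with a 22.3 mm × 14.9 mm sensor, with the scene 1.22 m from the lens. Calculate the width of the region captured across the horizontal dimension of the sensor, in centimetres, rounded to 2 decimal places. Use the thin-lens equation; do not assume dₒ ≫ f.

dₒ: 1.22 m = 1220 mm.
Similar triangles through the lens centre give W/dₒ = w/dᵢ; with 1/f = 1/dₒ + 1/dᵢ this gives W = w·(dₒ − f)/f.
W = 22.3 mm × (1220 − 14) / 14 = 22.3 × 86.1429 ≈ 1920.986 mm = 192.099 cm.

192.10 cm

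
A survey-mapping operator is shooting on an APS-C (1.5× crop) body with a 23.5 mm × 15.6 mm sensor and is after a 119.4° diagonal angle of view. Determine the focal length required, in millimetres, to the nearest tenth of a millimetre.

8.2 mm

Sensor diagonal = √(23.5² + 15.6²) = √795.6100 ≈ 28.2066 mm.
From α = 2·arctan(d/2f) we get f = d / (2·tan(α/2)).
With d = 28.2066 mm and α/2 = 59.7°, tan(α/2) ≈ 1.71129, so f ≈ 28.2066 / 3.42259 ≈ 8.2413 mm.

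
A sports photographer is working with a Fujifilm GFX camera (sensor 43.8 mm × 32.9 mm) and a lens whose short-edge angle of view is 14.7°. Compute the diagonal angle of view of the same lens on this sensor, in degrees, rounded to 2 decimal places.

24.24°

From the short-edge AOV: f = 32.9 / (2·tan(7.35°)) = 32.9 / 0.25798 ≈ 127.5292 mm.
Sensor diagonal = √(43.8² + 32.9²) = √3000.8500 ≈ 54.7800 mm.
Diagonal AOV = 2·arctan(54.7800 / (2 × 127.5292)) = 2·arctan(0.21477) ≈ 24.2430°.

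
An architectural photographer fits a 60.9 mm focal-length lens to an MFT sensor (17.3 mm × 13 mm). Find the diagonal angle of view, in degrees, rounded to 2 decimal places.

Sensor diagonal = √(17.3² + 13²) = √468.2900 ≈ 21.6400 mm.
Angle of view α = 2·arctan(d/2f) with d = 21.6400 mm and f = 60.9 mm.
d/2f = 0.17767; arctan(0.17767) ≈ 10.0745°, so α ≈ 20.1490°.

20.15°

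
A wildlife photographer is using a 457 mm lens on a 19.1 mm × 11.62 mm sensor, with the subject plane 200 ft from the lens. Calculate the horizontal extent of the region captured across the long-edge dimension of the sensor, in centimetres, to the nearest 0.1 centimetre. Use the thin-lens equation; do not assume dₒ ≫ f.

252.9 cm

dₒ: 200 ft × 304.8 mm/ft = 60960.00 mm.
Similar triangles through the lens centre give W/dₒ = w/dᵢ; with 1/f = 1/dₒ + 1/dᵢ this gives W = w·(dₒ − f)/f.
W = 19.1 mm × (60960 − 457) / 457 = 19.1 × 132.3917 ≈ 2528.681 mm = 252.868 cm.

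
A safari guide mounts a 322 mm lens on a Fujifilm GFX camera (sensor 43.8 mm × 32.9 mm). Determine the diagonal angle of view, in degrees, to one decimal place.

9.7°

Sensor diagonal = √(43.8² + 32.9²) = √3000.8500 ≈ 54.7800 mm.
Angle of view α = 2·arctan(d/2f) with d = 54.7800 mm and f = 322 mm.
d/2f = 0.08506; arctan(0.08506) ≈ 4.8620°, so α ≈ 9.7240°.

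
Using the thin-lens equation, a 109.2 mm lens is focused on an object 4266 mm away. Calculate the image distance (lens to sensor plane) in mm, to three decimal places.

112.069 mm

1/dᵢ = 1/f − 1/dₒ = 1/109.2 − 1/4266 = 0.0089231 mm⁻¹.
dᵢ = 1/0.0089231 ≈ 112.0687 mm.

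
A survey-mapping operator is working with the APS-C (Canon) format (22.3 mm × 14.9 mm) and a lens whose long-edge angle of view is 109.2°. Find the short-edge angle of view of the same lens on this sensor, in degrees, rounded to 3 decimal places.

From the long-edge AOV: f = 22.3 / (2·tan(54.6°)) = 22.3 / 2.81427 ≈ 7.9239 mm.
Short-edge AOV = 2·arctan(14.9 / (2 × 7.9239)) = 2·arctan(0.94019) ≈ 86.4689°.

86.469°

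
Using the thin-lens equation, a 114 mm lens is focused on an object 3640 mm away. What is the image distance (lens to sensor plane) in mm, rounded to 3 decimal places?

1/dᵢ = 1/f − 1/dₒ = 1/114 − 1/3640 = 0.0084972 mm⁻¹.
dᵢ = 1/0.0084972 ≈ 117.6858 mm.

117.686 mm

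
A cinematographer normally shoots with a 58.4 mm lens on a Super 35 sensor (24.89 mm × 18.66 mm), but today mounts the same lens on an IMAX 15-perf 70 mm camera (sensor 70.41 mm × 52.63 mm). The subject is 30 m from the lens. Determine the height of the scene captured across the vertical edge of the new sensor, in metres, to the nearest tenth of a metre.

27.0 m

The focal length stays 58.4 mm; the relevant sensor dimension is now h = 52.63 mm. Object distance dₒ = 30 m = 30000 mm.
Thin-lens field height W = h·(dₒ − f)/f = 52.63 × (30000 − 58.4)/58.4 ≈ 26983.329 mm = 26.9833 m.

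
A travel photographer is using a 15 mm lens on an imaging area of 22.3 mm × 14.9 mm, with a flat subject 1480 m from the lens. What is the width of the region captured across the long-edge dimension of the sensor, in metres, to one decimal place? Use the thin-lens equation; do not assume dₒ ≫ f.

dₒ: 1480 m = 1.48e+06 mm.
Similar triangles through the lens centre give W/dₒ = w/dᵢ; with 1/f = 1/dₒ + 1/dᵢ this gives W = w·(dₒ − f)/f.
W = 22.3 mm × (1.48e+06 − 15) / 15 = 22.3 × 98665.6667 ≈ 2200244.367 mm = 2200.24 m.

2200.2 m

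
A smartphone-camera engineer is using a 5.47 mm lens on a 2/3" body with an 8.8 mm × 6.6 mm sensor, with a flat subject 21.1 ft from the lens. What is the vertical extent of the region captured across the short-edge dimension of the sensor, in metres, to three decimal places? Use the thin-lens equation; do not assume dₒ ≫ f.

dₒ: 21.1 ft × 304.8 mm/ft = 6431.28 mm.
Similar triangles through the lens centre give W/dₒ = h/dᵢ; with 1/f = 1/dₒ + 1/dᵢ this gives W = h·(dₒ − f)/f.
W = 6.6 mm × (6431.28 − 5.47) / 5.47 = 6.6 × 1174.7367 ≈ 7753.262 mm = 7.75326 m.

7.753 m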